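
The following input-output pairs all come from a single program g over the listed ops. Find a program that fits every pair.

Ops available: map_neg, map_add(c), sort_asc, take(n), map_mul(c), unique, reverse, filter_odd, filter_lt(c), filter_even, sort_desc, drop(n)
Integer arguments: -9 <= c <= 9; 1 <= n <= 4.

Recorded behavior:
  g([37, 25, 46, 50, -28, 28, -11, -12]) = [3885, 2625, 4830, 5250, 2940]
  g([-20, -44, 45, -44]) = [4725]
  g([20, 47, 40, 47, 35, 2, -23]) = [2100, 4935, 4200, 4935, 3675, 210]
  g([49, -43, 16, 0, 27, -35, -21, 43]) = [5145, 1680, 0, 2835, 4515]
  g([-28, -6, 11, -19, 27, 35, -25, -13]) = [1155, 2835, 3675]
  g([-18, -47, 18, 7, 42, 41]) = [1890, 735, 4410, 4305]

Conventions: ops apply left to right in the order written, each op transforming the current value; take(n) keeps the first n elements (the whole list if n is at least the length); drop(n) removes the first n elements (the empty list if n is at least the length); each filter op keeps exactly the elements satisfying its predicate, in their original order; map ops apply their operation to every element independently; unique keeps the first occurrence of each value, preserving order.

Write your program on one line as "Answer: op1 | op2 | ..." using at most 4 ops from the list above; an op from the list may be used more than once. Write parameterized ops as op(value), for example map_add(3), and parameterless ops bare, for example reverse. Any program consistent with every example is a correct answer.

map_mul(-3) | filter_lt(2) | map_mul(-7) | map_mul(5)

Check, running the answer program on each example:
  [37, 25, 46, 50, -28, 28, -11, -12] -> [-111, -75, -138, -150, 84, -84, 33, 36] -> [-111, -75, -138, -150, -84] -> [777, 525, 966, 1050, 588] -> [3885, 2625, 4830, 5250, 2940]
  [-20, -44, 45, -44] -> [60, 132, -135, 132] -> [-135] -> [945] -> [4725]
  [20, 47, 40, 47, 35, 2, -23] -> [-60, -141, -120, -141, -105, -6, 69] -> [-60, -141, -120, -141, -105, -6] -> [420, 987, 840, 987, 735, 42] -> [2100, 4935, 4200, 4935, 3675, 210]
  [49, -43, 16, 0, 27, -35, -21, 43] -> [-147, 129, -48, 0, -81, 105, 63, -129] -> [-147, -48, 0, -81, -129] -> [1029, 336, 0, 567, 903] -> [5145, 1680, 0, 2835, 4515]
  [-28, -6, 11, -19, 27, 35, -25, -13] -> [84, 18, -33, 57, -81, -105, 75, 39] -> [-33, -81, -105] -> [231, 567, 735] -> [1155, 2835, 3675]
  [-18, -47, 18, 7, 42, 41] -> [54, 141, -54, -21, -126, -123] -> [-54, -21, -126, -123] -> [378, 147, 882, 861] -> [1890, 735, 4410, 4305]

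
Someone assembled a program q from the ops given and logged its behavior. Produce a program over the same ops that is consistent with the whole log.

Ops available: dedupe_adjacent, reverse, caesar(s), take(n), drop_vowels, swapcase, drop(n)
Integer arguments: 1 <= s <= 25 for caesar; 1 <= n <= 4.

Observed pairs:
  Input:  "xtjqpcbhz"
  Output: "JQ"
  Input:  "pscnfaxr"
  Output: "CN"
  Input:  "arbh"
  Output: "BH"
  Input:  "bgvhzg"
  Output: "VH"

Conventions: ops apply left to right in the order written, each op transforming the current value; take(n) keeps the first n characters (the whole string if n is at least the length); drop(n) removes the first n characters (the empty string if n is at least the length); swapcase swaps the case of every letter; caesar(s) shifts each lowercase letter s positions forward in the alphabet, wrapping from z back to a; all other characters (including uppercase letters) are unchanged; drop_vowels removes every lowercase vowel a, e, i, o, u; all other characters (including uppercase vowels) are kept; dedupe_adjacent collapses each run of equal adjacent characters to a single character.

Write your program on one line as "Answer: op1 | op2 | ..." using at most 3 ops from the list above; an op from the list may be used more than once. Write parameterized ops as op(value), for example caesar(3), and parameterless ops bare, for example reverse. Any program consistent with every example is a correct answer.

drop(2) | take(2) | swapcase

Check, running the answer program on each example:
  "xtjqpcbhz" -> "jqpcbhz" -> "jq" -> "JQ"
  "pscnfaxr" -> "cnfaxr" -> "cn" -> "CN"
  "arbh" -> "bh" -> "bh" -> "BH"
  "bgvhzg" -> "vhzg" -> "vh" -> "VH"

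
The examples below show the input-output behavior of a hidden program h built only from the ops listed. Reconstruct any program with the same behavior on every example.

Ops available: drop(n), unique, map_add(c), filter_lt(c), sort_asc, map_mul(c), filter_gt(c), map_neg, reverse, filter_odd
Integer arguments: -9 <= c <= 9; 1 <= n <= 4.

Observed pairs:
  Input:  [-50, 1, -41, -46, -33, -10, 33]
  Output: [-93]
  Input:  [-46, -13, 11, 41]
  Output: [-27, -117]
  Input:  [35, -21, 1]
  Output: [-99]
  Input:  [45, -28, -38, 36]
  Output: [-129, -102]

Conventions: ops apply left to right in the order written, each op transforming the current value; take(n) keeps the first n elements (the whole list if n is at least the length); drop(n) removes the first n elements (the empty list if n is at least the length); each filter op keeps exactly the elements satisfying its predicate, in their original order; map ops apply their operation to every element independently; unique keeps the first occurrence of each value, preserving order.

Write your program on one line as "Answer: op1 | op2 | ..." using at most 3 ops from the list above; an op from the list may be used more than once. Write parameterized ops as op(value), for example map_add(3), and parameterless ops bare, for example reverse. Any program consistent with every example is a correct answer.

map_mul(-3) | map_add(6) | filter_lt(-3)

Check, running the answer program on each example:
  [-50, 1, -41, -46, -33, -10, 33] -> [150, -3, 123, 138, 99, 30, -99] -> [156, 3, 129, 144, 105, 36, -93] -> [-93]
  [-46, -13, 11, 41] -> [138, 39, -33, -123] -> [144, 45, -27, -117] -> [-27, -117]
  [35, -21, 1] -> [-105, 63, -3] -> [-99, 69, 3] -> [-99]
  [45, -28, -38, 36] -> [-135, 84, 114, -108] -> [-129, 90, 120, -102] -> [-129, -102]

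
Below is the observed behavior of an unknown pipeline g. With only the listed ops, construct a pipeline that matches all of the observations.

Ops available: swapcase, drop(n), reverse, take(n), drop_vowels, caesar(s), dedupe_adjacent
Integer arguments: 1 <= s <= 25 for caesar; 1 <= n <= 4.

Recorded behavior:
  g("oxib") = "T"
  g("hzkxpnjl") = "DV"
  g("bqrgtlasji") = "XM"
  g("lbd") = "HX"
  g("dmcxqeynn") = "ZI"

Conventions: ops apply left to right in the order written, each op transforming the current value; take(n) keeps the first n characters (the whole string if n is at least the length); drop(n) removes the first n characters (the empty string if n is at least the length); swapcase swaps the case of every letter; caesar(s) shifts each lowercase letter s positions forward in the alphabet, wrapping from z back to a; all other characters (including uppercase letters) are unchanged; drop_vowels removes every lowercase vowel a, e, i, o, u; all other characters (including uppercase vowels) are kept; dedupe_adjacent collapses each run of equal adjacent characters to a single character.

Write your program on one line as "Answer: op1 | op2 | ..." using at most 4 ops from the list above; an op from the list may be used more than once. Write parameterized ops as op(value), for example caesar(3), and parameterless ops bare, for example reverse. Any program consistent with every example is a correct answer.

take(2) | drop_vowels | caesar(22) | swapcase

Check, running the answer program on each example:
  "oxib" -> "ox" -> "x" -> "t" -> "T"
  "hzkxpnjl" -> "hz" -> "hz" -> "dv" -> "DV"
  "bqrgtlasji" -> "bq" -> "bq" -> "xm" -> "XM"
  "lbd" -> "lb" -> "lb" -> "hx" -> "HX"
  "dmcxqeynn" -> "dm" -> "dm" -> "zi" -> "ZI"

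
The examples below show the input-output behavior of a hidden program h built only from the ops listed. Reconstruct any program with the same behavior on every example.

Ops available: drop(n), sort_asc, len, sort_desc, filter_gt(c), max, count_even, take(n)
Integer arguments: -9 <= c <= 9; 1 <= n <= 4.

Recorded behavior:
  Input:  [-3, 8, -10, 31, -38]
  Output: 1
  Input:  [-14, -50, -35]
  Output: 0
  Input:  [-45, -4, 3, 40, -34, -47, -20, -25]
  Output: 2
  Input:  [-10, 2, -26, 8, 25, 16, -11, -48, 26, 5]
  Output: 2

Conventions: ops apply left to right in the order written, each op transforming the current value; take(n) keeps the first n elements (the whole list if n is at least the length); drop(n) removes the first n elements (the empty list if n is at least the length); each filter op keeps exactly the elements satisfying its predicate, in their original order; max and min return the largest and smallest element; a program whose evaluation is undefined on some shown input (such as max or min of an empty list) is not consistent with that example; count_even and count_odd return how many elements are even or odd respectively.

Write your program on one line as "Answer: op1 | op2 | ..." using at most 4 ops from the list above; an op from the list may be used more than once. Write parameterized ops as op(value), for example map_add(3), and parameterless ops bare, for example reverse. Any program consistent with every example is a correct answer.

sort_desc | drop(4) | take(2) | len

Check, running the answer program on each example:
  [-3, 8, -10, 31, -38] -> [31, 8, -3, -10, -38] -> [-38] -> [-38] -> 1
  [-14, -50, -35] -> [-14, -35, -50] -> [] -> [] -> 0
  [-45, -4, 3, 40, -34, -47, -20, -25] -> [40, 3, -4, -20, -25, -34, -45, -47] -> [-25, -34, -45, -47] -> [-25, -34] -> 2
  [-10, 2, -26, 8, 25, 16, -11, -48, 26, 5] -> [26, 25, 16, 8, 5, 2, -10, -11, -26, -48] -> [5, 2, -10, -11, -26, -48] -> [5, 2] -> 2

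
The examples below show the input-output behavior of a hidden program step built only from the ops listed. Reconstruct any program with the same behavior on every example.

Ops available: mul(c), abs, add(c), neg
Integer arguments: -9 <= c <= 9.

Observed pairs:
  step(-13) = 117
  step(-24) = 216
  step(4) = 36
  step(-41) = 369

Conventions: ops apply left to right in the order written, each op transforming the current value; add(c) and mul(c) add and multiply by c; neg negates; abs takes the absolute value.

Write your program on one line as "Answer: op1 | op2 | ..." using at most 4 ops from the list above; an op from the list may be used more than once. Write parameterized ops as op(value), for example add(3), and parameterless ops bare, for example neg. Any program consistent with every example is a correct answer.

neg | abs | mul(3) | mul(3)

Check, running the answer program on each example:
  -13 -> 13 -> 13 -> 39 -> 117
  -24 -> 24 -> 24 -> 72 -> 216
  4 -> -4 -> 4 -> 12 -> 36
  -41 -> 41 -> 41 -> 123 -> 369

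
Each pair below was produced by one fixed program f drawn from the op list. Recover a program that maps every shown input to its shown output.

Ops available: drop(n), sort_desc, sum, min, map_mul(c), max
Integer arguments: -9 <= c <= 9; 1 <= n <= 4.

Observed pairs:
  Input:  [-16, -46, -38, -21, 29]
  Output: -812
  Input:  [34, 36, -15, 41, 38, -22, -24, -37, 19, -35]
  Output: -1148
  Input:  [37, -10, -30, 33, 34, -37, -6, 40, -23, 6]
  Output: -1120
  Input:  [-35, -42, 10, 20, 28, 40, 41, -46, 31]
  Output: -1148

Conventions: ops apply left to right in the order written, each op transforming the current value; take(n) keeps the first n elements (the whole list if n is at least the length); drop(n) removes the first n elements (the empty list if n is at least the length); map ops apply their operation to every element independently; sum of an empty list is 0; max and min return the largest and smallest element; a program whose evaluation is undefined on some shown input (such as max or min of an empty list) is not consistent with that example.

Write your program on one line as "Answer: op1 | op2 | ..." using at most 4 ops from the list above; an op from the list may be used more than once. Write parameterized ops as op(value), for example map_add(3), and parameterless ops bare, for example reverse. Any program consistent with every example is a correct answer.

map_mul(-4) | map_mul(7) | drop(1) | min

Check, running the answer program on each example:
  [-16, -46, -38, -21, 29] -> [64, 184, 152, 84, -116] -> [448, 1288, 1064, 588, -812] -> [1288, 1064, 588, -812] -> -812
  [34, 36, -15, 41, 38, -22, -24, -37, 19, -35] -> [-136, -144, 60, -164, -152, 88, 96, 148, -76, 140] -> [-952, -1008, 420, -1148, -1064, 616, 672, 1036, -532, 980] -> [-1008, 420, -1148, -1064, 616, 672, 1036, -532, 980] -> -1148
  [37, -10, -30, 33, 34, -37, -6, 40, -23, 6] -> [-148, 40, 120, -132, -136, 148, 24, -160, 92, -24] -> [-1036, 280, 840, -924, -952, 1036, 168, -1120, 644, -168] -> [280, 840, -924, -952, 1036, 168, -1120, 644, -168] -> -1120
  [-35, -42, 10, 20, 28, 40, 41, -46, 31] -> [140, 168, -40, -80, -112, -160, -164, 184, -124] -> [980, 1176, -280, -560, -784, -1120, -1148, 1288, -868] -> [1176, -280, -560, -784, -1120, -1148, 1288, -868] -> -1148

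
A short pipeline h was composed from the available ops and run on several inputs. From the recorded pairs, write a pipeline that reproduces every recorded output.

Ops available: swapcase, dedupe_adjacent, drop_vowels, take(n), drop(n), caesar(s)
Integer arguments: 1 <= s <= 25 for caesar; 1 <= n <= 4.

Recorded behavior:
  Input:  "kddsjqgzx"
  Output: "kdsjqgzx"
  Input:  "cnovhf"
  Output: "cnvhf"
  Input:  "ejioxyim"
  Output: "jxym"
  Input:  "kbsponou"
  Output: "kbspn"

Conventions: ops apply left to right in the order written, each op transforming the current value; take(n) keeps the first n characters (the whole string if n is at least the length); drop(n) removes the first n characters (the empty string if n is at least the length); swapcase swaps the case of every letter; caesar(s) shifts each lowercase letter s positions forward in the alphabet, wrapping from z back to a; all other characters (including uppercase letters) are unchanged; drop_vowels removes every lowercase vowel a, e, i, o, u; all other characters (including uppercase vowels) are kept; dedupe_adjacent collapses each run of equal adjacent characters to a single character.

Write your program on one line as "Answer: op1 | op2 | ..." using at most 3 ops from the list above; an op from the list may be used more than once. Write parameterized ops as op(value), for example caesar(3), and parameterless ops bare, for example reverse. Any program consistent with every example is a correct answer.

drop_vowels | dedupe_adjacent

Check, running the answer program on each example:
  "kddsjqgzx" -> "kddsjqgzx" -> "kdsjqgzx"
  "cnovhf" -> "cnvhf" -> "cnvhf"
  "ejioxyim" -> "jxym" -> "jxym"
  "kbsponou" -> "kbspn" -> "kbspn"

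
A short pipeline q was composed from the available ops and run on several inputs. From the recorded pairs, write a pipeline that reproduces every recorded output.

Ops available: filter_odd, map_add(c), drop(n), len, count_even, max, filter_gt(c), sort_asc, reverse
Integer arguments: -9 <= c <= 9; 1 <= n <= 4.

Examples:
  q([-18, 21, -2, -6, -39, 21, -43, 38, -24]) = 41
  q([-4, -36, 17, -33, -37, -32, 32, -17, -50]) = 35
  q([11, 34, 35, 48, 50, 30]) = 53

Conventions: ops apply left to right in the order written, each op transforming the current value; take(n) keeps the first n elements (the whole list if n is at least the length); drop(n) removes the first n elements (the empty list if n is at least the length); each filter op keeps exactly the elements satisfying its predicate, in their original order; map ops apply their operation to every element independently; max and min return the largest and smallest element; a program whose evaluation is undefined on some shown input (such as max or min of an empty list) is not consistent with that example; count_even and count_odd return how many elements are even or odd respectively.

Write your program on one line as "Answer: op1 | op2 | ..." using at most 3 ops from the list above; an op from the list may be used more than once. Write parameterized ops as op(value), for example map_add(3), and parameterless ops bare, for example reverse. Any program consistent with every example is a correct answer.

map_add(3) | filter_odd | max

Check, running the answer program on each example:
  [-18, 21, -2, -6, -39, 21, -43, 38, -24] -> [-15, 24, 1, -3, -36, 24, -40, 41, -21] -> [-15, 1, -3, 41, -21] -> 41
  [-4, -36, 17, -33, -37, -32, 32, -17, -50] -> [-1, -33, 20, -30, -34, -29, 35, -14, -47] -> [-1, -33, -29, 35, -47] -> 35
  [11, 34, 35, 48, 50, 30] -> [14, 37, 38, 51, 53, 33] -> [37, 51, 53, 33] -> 53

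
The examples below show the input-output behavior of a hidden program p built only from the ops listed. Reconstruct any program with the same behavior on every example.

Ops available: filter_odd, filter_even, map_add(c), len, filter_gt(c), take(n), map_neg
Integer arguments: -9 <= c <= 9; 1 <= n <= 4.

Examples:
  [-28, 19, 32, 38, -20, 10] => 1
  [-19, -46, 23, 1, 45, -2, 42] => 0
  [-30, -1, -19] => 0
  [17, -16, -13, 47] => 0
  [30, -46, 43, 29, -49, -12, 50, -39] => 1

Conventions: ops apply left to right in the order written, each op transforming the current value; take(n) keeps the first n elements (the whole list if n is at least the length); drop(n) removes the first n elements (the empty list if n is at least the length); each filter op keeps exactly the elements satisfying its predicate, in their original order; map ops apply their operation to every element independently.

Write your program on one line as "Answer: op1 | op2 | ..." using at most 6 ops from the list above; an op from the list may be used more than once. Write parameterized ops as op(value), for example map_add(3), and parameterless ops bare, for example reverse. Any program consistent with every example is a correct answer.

map_add(9) | filter_gt(-4) | map_neg | take(2) | filter_odd | len

Check, running the answer program on each example:
  [-28, 19, 32, 38, -20, 10] -> [-19, 28, 41, 47, -11, 19] -> [28, 41, 47, 19] -> [-28, -41, -47, -19] -> [-28, -41] -> [-41] -> 1
  [-19, -46, 23, 1, 45, -2, 42] -> [-10, -37, 32, 10, 54, 7, 51] -> [32, 10, 54, 7, 51] -> [-32, -10, -54, -7, -51] -> [-32, -10] -> [] -> 0
  [-30, -1, -19] -> [-21, 8, -10] -> [8] -> [-8] -> [-8] -> [] -> 0
  [17, -16, -13, 47] -> [26, -7, -4, 56] -> [26, 56] -> [-26, -56] -> [-26, -56] -> [] -> 0
  [30, -46, 43, 29, -49, -12, 50, -39] -> [39, -37, 52, 38, -40, -3, 59, -30] -> [39, 52, 38, -3, 59] -> [-39, -52, -38, 3, -59] -> [-39, -52] -> [-39] -> 1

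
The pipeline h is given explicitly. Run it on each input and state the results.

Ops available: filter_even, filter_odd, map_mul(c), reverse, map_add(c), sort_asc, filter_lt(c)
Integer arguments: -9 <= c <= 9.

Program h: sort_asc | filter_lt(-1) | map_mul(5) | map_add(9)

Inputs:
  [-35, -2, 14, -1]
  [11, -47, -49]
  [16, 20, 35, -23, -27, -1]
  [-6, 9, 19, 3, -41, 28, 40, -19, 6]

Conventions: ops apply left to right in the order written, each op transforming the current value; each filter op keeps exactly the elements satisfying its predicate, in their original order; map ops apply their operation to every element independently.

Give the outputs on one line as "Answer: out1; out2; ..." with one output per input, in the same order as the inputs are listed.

Execution, op by op:
  [-35, -2, 14, -1] -> [-35, -2, -1, 14] -> [-35, -2] -> [-175, -10] -> [-166, -1]
  [11, -47, -49] -> [-49, -47, 11] -> [-49, -47] -> [-245, -235] -> [-236, -226]
  [16, 20, 35, -23, -27, -1] -> [-27, -23, -1, 16, 20, 35] -> [-27, -23] -> [-135, -115] -> [-126, -106]
  [-6, 9, 19, 3, -41, 28, 40, -19, 6] -> [-41, -19, -6, 3, 6, 9, 19, 28, 40] -> [-41, -19, -6] -> [-205, -95, -30] -> [-196, -86, -21]

[-166, -1]; [-236, -226]; [-126, -106]; [-196, -86, -21]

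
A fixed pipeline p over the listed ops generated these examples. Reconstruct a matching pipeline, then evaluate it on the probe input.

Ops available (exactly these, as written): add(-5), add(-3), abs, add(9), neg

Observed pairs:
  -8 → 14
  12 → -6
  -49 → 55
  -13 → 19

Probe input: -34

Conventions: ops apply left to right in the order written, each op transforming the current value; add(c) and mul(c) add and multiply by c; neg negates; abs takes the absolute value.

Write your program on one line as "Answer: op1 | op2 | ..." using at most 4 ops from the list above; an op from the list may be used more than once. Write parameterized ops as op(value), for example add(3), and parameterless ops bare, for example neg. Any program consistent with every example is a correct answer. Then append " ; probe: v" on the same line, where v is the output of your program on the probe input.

neg | add(9) | add(-3) ; probe: 40

Check, running the answer program on each example:
  -8 -> 8 -> 17 -> 14
  12 -> -12 -> -3 -> -6
  -49 -> 49 -> 58 -> 55
  -13 -> 13 -> 22 -> 19
  probe: -34 -> 34 -> 43 -> 40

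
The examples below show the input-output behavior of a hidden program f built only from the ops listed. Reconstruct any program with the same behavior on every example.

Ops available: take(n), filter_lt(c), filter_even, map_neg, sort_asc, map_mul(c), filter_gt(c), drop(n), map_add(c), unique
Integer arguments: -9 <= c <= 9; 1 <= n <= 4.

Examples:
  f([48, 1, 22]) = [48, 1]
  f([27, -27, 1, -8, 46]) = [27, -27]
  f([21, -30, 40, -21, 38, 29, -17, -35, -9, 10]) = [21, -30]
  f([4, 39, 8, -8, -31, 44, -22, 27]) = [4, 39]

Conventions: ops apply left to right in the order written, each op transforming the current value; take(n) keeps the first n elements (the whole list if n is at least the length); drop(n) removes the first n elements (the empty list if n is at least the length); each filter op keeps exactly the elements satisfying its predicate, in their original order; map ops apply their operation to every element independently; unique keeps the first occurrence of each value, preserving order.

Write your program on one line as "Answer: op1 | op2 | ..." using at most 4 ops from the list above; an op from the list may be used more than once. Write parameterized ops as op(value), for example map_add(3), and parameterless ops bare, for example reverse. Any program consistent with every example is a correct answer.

map_neg | take(3) | take(2) | map_neg

Check, running the answer program on each example:
  [48, 1, 22] -> [-48, -1, -22] -> [-48, -1, -22] -> [-48, -1] -> [48, 1]
  [27, -27, 1, -8, 46] -> [-27, 27, -1, 8, -46] -> [-27, 27, -1] -> [-27, 27] -> [27, -27]
  [21, -30, 40, -21, 38, 29, -17, -35, -9, 10] -> [-21, 30, -40, 21, -38, -29, 17, 35, 9, -10] -> [-21, 30, -40] -> [-21, 30] -> [21, -30]
  [4, 39, 8, -8, -31, 44, -22, 27] -> [-4, -39, -8, 8, 31, -44, 22, -27] -> [-4, -39, -8] -> [-4, -39] -> [4, 39]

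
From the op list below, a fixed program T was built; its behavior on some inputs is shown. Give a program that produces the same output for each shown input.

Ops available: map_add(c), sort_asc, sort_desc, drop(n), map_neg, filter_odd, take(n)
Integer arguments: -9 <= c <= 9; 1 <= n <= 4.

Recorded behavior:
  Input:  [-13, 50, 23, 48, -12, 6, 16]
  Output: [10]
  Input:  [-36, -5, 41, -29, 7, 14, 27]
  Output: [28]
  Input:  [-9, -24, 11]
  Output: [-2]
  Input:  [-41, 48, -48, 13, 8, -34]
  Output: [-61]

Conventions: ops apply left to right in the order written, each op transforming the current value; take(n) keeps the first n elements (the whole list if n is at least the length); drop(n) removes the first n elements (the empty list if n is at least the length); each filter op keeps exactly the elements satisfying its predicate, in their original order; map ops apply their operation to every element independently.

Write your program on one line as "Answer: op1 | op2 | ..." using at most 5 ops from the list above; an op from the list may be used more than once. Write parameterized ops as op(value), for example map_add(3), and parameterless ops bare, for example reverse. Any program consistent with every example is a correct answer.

map_add(-8) | map_add(-5) | drop(2) | take(1)

Check, running the answer program on each example:
  [-13, 50, 23, 48, -12, 6, 16] -> [-21, 42, 15, 40, -20, -2, 8] -> [-26, 37, 10, 35, -25, -7, 3] -> [10, 35, -25, -7, 3] -> [10]
  [-36, -5, 41, -29, 7, 14, 27] -> [-44, -13, 33, -37, -1, 6, 19] -> [-49, -18, 28, -42, -6, 1, 14] -> [28, -42, -6, 1, 14] -> [28]
  [-9, -24, 11] -> [-17, -32, 3] -> [-22, -37, -2] -> [-2] -> [-2]
  [-41, 48, -48, 13, 8, -34] -> [-49, 40, -56, 5, 0, -42] -> [-54, 35, -61, 0, -5, -47] -> [-61, 0, -5, -47] -> [-61]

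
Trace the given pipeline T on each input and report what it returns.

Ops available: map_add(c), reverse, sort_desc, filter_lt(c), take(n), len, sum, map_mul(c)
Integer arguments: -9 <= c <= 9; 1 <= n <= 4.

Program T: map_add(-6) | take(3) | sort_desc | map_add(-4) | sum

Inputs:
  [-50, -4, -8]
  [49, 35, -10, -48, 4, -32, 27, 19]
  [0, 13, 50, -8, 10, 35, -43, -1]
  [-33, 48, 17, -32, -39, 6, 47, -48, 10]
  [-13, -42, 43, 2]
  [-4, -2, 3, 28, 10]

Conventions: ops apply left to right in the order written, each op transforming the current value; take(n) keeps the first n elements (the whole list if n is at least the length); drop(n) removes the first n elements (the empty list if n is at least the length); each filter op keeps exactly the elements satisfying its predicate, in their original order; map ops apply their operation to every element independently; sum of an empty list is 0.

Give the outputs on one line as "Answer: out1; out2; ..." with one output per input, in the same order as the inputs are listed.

-92; 44; 33; 2; -42; -33

Execution, op by op:
  [-50, -4, -8] -> [-56, -10, -14] -> [-56, -10, -14] -> [-10, -14, -56] -> [-14, -18, -60] -> -92
  [49, 35, -10, -48, 4, -32, 27, 19] -> [43, 29, -16, -54, -2, -38, 21, 13] -> [43, 29, -16] -> [43, 29, -16] -> [39, 25, -20] -> 44
  [0, 13, 50, -8, 10, 35, -43, -1] -> [-6, 7, 44, -14, 4, 29, -49, -7] -> [-6, 7, 44] -> [44, 7, -6] -> [40, 3, -10] -> 33
  [-33, 48, 17, -32, -39, 6, 47, -48, 10] -> [-39, 42, 11, -38, -45, 0, 41, -54, 4] -> [-39, 42, 11] -> [42, 11, -39] -> [38, 7, -43] -> 2
  [-13, -42, 43, 2] -> [-19, -48, 37, -4] -> [-19, -48, 37] -> [37, -19, -48] -> [33, -23, -52] -> -42
  [-4, -2, 3, 28, 10] -> [-10, -8, -3, 22, 4] -> [-10, -8, -3] -> [-3, -8, -10] -> [-7, -12, -14] -> -33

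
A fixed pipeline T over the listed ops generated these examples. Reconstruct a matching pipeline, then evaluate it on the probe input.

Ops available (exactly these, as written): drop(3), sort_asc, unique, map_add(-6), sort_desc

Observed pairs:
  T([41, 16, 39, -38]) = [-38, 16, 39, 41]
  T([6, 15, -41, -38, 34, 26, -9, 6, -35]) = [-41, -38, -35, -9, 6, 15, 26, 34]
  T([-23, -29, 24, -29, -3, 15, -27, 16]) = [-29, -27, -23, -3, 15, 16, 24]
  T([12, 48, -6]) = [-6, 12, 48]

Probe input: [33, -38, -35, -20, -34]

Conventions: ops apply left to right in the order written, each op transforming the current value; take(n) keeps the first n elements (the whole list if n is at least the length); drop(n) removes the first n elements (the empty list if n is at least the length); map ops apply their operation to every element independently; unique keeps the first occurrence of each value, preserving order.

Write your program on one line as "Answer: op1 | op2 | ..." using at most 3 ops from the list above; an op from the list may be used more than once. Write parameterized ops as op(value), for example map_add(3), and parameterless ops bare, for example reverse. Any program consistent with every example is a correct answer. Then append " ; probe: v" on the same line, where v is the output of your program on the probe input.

sort_asc | unique ; probe: [-38, -35, -34, -20, 33]

Check, running the answer program on each example:
  [41, 16, 39, -38] -> [-38, 16, 39, 41] -> [-38, 16, 39, 41]
  [6, 15, -41, -38, 34, 26, -9, 6, -35] -> [-41, -38, -35, -9, 6, 6, 15, 26, 34] -> [-41, -38, -35, -9, 6, 15, 26, 34]
  [-23, -29, 24, -29, -3, 15, -27, 16] -> [-29, -29, -27, -23, -3, 15, 16, 24] -> [-29, -27, -23, -3, 15, 16, 24]
  [12, 48, -6] -> [-6, 12, 48] -> [-6, 12, 48]
  probe: [33, -38, -35, -20, -34] -> [-38, -35, -34, -20, 33] -> [-38, -35, -34, -20, 33]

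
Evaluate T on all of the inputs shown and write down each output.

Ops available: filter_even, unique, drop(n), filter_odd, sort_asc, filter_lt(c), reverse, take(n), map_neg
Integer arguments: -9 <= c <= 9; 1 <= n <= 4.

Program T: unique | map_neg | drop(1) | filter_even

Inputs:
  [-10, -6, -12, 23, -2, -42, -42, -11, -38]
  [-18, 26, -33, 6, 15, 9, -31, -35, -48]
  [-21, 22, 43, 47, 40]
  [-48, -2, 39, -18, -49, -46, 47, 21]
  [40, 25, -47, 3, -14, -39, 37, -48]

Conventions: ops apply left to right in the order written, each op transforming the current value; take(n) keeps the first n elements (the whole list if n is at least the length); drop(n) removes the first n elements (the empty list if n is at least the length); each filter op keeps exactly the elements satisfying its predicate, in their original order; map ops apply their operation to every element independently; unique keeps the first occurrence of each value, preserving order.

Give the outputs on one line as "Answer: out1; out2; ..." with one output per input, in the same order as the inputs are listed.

Execution, op by op:
  [-10, -6, -12, 23, -2, -42, -42, -11, -38] -> [-10, -6, -12, 23, -2, -42, -11, -38] -> [10, 6, 12, -23, 2, 42, 11, 38] -> [6, 12, -23, 2, 42, 11, 38] -> [6, 12, 2, 42, 38]
  [-18, 26, -33, 6, 15, 9, -31, -35, -48] -> [-18, 26, -33, 6, 15, 9, -31, -35, -48] -> [18, -26, 33, -6, -15, -9, 31, 35, 48] -> [-26, 33, -6, -15, -9, 31, 35, 48] -> [-26, -6, 48]
  [-21, 22, 43, 47, 40] -> [-21, 22, 43, 47, 40] -> [21, -22, -43, -47, -40] -> [-22, -43, -47, -40] -> [-22, -40]
  [-48, -2, 39, -18, -49, -46, 47, 21] -> [-48, -2, 39, -18, -49, -46, 47, 21] -> [48, 2, -39, 18, 49, 46, -47, -21] -> [2, -39, 18, 49, 46, -47, -21] -> [2, 18, 46]
  [40, 25, -47, 3, -14, -39, 37, -48] -> [40, 25, -47, 3, -14, -39, 37, -48] -> [-40, -25, 47, -3, 14, 39, -37, 48] -> [-25, 47, -3, 14, 39, -37, 48] -> [14, 48]

[6, 12, 2, 42, 38]; [-26, -6, 48]; [-22, -40]; [2, 18, 46]; [14, 48]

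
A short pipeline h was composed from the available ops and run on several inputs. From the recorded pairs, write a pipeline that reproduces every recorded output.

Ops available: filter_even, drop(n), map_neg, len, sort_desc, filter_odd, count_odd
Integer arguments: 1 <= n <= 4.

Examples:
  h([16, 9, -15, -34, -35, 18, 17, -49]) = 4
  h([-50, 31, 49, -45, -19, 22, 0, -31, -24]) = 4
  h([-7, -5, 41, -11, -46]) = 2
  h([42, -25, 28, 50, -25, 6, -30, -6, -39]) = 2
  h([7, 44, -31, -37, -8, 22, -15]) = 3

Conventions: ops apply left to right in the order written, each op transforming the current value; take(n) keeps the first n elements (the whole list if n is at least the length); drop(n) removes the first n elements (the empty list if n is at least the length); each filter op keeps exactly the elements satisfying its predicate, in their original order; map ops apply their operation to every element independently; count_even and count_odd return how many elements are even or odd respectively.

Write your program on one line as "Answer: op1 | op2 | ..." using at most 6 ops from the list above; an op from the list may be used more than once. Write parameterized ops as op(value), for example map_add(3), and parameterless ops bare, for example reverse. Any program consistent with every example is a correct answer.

drop(1) | map_neg | drop(1) | filter_odd | count_odd

Check, running the answer program on each example:
  [16, 9, -15, -34, -35, 18, 17, -49] -> [9, -15, -34, -35, 18, 17, -49] -> [-9, 15, 34, 35, -18, -17, 49] -> [15, 34, 35, -18, -17, 49] -> [15, 35, -17, 49] -> 4
  [-50, 31, 49, -45, -19, 22, 0, -31, -24] -> [31, 49, -45, -19, 22, 0, -31, -24] -> [-31, -49, 45, 19, -22, 0, 31, 24] -> [-49, 45, 19, -22, 0, 31, 24] -> [-49, 45, 19, 31] -> 4
  [-7, -5, 41, -11, -46] -> [-5, 41, -11, -46] -> [5, -41, 11, 46] -> [-41, 11, 46] -> [-41, 11] -> 2
  [42, -25, 28, 50, -25, 6, -30, -6, -39] -> [-25, 28, 50, -25, 6, -30, -6, -39] -> [25, -28, -50, 25, -6, 30, 6, 39] -> [-28, -50, 25, -6, 30, 6, 39] -> [25, 39] -> 2
  [7, 44, -31, -37, -8, 22, -15] -> [44, -31, -37, -8, 22, -15] -> [-44, 31, 37, 8, -22, 15] -> [31, 37, 8, -22, 15] -> [31, 37, 15] -> 3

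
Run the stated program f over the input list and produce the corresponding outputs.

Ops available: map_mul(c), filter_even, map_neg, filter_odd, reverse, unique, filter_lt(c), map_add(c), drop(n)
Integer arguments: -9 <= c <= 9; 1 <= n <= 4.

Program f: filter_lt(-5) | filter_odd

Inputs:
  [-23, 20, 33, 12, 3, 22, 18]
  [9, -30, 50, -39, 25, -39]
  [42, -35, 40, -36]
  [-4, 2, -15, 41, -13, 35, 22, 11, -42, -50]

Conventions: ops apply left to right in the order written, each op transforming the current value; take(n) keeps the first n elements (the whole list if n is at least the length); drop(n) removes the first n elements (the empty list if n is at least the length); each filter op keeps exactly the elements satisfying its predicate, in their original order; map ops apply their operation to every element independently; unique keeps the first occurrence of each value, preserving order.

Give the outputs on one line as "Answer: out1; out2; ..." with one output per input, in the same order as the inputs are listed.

[-23]; [-39, -39]; [-35]; [-15, -13]

Execution, op by op:
  [-23, 20, 33, 12, 3, 22, 18] -> [-23] -> [-23]
  [9, -30, 50, -39, 25, -39] -> [-30, -39, -39] -> [-39, -39]
  [42, -35, 40, -36] -> [-35, -36] -> [-35]
  [-4, 2, -15, 41, -13, 35, 22, 11, -42, -50] -> [-15, -13, -42, -50] -> [-15, -13]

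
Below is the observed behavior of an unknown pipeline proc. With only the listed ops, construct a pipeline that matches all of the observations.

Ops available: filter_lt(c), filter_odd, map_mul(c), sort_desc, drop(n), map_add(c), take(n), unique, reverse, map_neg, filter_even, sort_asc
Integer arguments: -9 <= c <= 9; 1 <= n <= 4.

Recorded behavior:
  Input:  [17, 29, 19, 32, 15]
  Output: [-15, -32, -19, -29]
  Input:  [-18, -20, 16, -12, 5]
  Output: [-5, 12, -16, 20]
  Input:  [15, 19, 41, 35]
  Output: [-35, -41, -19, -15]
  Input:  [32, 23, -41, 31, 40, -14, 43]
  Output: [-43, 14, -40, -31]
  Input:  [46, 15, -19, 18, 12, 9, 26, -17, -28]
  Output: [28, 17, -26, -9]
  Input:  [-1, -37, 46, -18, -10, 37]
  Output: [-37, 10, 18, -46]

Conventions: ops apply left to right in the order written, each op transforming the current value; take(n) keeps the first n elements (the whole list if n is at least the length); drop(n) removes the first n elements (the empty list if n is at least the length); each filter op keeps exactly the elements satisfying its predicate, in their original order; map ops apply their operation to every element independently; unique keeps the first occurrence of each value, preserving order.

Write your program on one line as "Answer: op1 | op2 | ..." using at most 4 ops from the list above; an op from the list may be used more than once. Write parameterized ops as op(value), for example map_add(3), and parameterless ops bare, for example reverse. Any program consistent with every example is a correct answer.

map_mul(-1) | reverse | take(4)

Check, running the answer program on each example:
  [17, 29, 19, 32, 15] -> [-17, -29, -19, -32, -15] -> [-15, -32, -19, -29, -17] -> [-15, -32, -19, -29]
  [-18, -20, 16, -12, 5] -> [18, 20, -16, 12, -5] -> [-5, 12, -16, 20, 18] -> [-5, 12, -16, 20]
  [15, 19, 41, 35] -> [-15, -19, -41, -35] -> [-35, -41, -19, -15] -> [-35, -41, -19, -15]
  [32, 23, -41, 31, 40, -14, 43] -> [-32, -23, 41, -31, -40, 14, -43] -> [-43, 14, -40, -31, 41, -23, -32] -> [-43, 14, -40, -31]
  [46, 15, -19, 18, 12, 9, 26, -17, -28] -> [-46, -15, 19, -18, -12, -9, -26, 17, 28] -> [28, 17, -26, -9, -12, -18, 19, -15, -46] -> [28, 17, -26, -9]
  [-1, -37, 46, -18, -10, 37] -> [1, 37, -46, 18, 10, -37] -> [-37, 10, 18, -46, 37, 1] -> [-37, 10, 18, -46]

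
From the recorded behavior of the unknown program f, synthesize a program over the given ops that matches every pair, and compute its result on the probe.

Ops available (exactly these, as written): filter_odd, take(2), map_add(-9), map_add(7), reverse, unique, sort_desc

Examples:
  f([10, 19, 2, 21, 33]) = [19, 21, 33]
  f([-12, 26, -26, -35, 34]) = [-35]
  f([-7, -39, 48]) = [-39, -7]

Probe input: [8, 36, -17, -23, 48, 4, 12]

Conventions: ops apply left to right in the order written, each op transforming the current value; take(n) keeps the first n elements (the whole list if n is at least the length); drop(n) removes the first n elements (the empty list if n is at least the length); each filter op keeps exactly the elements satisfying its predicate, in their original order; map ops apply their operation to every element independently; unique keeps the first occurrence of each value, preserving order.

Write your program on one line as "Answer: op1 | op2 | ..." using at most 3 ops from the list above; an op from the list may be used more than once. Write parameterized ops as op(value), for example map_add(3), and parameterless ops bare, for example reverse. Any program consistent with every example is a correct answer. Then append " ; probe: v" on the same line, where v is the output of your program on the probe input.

sort_desc | reverse | filter_odd ; probe: [-23, -17]

Check, running the answer program on each example:
  [10, 19, 2, 21, 33] -> [33, 21, 19, 10, 2] -> [2, 10, 19, 21, 33] -> [19, 21, 33]
  [-12, 26, -26, -35, 34] -> [34, 26, -12, -26, -35] -> [-35, -26, -12, 26, 34] -> [-35]
  [-7, -39, 48] -> [48, -7, -39] -> [-39, -7, 48] -> [-39, -7]
  probe: [8, 36, -17, -23, 48, 4, 12] -> [48, 36, 12, 8, 4, -17, -23] -> [-23, -17, 4, 8, 12, 36, 48] -> [-23, -17]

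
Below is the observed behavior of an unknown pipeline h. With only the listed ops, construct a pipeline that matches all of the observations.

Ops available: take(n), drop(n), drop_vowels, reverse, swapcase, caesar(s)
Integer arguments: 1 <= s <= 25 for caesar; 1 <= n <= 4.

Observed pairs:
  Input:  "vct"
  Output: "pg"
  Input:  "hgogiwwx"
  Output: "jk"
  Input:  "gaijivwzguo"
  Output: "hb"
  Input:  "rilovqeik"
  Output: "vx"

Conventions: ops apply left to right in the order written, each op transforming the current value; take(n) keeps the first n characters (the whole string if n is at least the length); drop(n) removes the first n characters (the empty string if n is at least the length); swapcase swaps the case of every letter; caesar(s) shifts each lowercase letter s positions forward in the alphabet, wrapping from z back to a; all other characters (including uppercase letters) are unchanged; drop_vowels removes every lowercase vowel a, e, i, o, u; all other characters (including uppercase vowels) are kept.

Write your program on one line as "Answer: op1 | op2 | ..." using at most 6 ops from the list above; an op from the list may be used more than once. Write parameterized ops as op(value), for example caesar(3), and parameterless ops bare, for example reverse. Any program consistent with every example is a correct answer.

reverse | take(2) | caesar(20) | caesar(19) | reverse

Check, running the answer program on each example:
  "vct" -> "tcv" -> "tc" -> "nw" -> "gp" -> "pg"
  "hgogiwwx" -> "xwwigogh" -> "xw" -> "rq" -> "kj" -> "jk"
  "gaijivwzguo" -> "ougzwvijiag" -> "ou" -> "io" -> "bh" -> "hb"
  "rilovqeik" -> "kieqvolir" -> "ki" -> "ec" -> "xv" -> "vx"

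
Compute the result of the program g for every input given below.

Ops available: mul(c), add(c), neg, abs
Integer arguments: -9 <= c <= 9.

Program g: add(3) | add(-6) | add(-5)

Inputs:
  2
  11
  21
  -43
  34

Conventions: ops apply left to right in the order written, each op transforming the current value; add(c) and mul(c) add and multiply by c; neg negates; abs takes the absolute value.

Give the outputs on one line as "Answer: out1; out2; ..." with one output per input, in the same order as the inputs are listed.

Execution, op by op:
  2 -> 5 -> -1 -> -6
  11 -> 14 -> 8 -> 3
  21 -> 24 -> 18 -> 13
  -43 -> -40 -> -46 -> -51
  34 -> 37 -> 31 -> 26

-6; 3; 13; -51; 26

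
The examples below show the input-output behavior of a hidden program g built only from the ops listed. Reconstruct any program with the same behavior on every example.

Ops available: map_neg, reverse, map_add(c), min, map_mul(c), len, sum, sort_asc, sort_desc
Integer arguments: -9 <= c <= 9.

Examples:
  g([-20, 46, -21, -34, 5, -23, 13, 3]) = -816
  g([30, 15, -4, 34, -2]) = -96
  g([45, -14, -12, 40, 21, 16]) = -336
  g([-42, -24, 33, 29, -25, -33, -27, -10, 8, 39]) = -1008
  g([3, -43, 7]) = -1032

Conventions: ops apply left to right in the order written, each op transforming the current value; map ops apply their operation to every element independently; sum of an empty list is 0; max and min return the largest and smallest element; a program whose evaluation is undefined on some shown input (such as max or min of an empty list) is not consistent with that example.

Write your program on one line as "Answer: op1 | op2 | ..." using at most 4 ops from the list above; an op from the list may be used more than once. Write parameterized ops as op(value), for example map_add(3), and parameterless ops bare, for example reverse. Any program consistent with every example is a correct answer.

map_mul(-3) | map_mul(8) | map_neg | min

Check, running the answer program on each example:
  [-20, 46, -21, -34, 5, -23, 13, 3] -> [60, -138, 63, 102, -15, 69, -39, -9] -> [480, -1104, 504, 816, -120, 552, -312, -72] -> [-480, 1104, -504, -816, 120, -552, 312, 72] -> -816
  [30, 15, -4, 34, -2] -> [-90, -45, 12, -102, 6] -> [-720, -360, 96, -816, 48] -> [720, 360, -96, 816, -48] -> -96
  [45, -14, -12, 40, 21, 16] -> [-135, 42, 36, -120, -63, -48] -> [-1080, 336, 288, -960, -504, -384] -> [1080, -336, -288, 960, 504, 384] -> -336
  [-42, -24, 33, 29, -25, -33, -27, -10, 8, 39] -> [126, 72, -99, -87, 75, 99, 81, 30, -24, -117] -> [1008, 576, -792, -696, 600, 792, 648, 240, -192, -936] -> [-1008, -576, 792, 696, -600, -792, -648, -240, 192, 936] -> -1008
  [3, -43, 7] -> [-9, 129, -21] -> [-72, 1032, -168] -> [72, -1032, 168] -> -1032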